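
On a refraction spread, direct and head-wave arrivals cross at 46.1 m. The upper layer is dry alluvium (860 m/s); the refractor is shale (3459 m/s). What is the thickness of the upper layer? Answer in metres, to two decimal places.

h = (x_cross/2)·√((V₂−V₁)/(V₂+V₁)).
(V₂−V₁)/(V₂+V₁) = (3459−860)/(3459+860) = 0.6018; √ = 0.7757.
h = (46.1/2)·0.7757 = 17.88 m.

17.88 m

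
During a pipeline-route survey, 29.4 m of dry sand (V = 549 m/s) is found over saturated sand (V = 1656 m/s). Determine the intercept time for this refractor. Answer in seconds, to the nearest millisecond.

0.101 s

θ_c = arcsin(V₁/V₂) = arcsin(549/1656) = 19.36°; cos θ_c = 0.9434.
tᵢ = 2h·cos θ_c / V₁ = 2·29.4·0.9434 / 549 = 0.10105 s.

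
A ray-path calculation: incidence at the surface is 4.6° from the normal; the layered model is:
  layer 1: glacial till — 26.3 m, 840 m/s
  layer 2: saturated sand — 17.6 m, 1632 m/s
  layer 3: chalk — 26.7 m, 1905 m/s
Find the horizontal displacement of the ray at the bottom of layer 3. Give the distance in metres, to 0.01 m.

Apply Snell's law at each interface; in layer i the horizontal offset is hᵢ·tan θᵢ.
Layer 1: θ = 4.60°; offset = 26.3·tan 4.60° = 2.1160 m.
Layer 2: sin θ = 1632·sin 4.6°/840 = 0.1558, θ = 8.96°; offset = 17.6·tan 8.96° = 2.7763 m.
Layer 3: sin θ = 1905·sin 4.6°/840 = 0.1819, θ = 10.48°; offset = 26.7·tan 10.48° = 4.9386 m.
Σ offsets = 9.8309 m.

9.83 m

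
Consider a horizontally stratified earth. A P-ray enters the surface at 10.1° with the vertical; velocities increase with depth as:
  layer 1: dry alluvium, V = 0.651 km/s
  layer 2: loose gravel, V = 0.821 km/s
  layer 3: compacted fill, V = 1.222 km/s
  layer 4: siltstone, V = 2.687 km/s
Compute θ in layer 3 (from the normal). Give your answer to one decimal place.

19.2°

Snell's law across each interface conserves sin θ / V, so sin θ_3 = V_3·sin θ₁/V₁.
sin θ_3 = 1.222 × sin 10.1° / 0.651 = 0.3292.
θ_3 = arcsin 0.3292 = 19.22°.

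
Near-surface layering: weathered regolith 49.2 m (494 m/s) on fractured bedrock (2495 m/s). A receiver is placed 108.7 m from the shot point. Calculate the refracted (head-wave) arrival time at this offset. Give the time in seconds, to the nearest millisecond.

0.239 s

θ_c = arcsin(V₁/V₂) = arcsin(494/2495) = 11.42°, cos θ_c = 0.9802.
Intercept time tᵢ = 2h cos θ_c / V₁ = 2·49.2·0.9802/494 = 0.19525 s.
t = x/V₂ + tᵢ = 108.7/2495 + 0.19525 = 0.23881 s.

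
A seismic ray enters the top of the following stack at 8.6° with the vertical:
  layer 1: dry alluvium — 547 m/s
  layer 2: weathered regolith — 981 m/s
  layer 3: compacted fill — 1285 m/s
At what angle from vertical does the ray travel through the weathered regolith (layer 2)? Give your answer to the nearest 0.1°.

15.6°

Ray parameter p = sin 8.6° / 547 = 2.7337e-04 s/m.
sin θ_2 = p·V_2 = 2.7337e-04 × 981 = 0.2682.
θ_2 = arcsin 0.2682 = 15.56°.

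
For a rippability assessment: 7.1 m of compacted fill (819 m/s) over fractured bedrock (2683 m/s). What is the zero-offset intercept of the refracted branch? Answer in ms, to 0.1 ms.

θ_c = arcsin(V₁/V₂) = arcsin(819/2683) = 17.77°; cos θ_c = 0.9523.
tᵢ = 2h·cos θ_c / V₁ = 2·7.1·0.9523 / 819 = 0.01651 s.

16.5 ms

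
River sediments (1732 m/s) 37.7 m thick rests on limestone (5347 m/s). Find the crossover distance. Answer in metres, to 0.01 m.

x_cross = 2h·√((V₂+V₁)/(V₂−V₁)).
(V₂+V₁)/(V₂−V₁) = (5347+1732)/(5347−1732) = 1.9582; √ = 1.3994.
x_cross = 2·37.7·1.3994 = 105.51 m.

105.51 m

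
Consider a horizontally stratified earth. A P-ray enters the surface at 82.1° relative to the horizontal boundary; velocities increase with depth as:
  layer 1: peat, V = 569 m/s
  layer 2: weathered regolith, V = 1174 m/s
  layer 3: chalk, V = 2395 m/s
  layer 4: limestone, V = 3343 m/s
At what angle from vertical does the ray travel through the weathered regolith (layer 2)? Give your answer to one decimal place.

16.5°

From the normal: θ₁ = 90° − 82.1° = 7.9°.
Ray parameter p = sin 7.9° / 569 = 2.4155e-04 s/m.
sin θ_2 = p·V_2 = 2.4155e-04 × 1174 = 0.2836.
θ_2 = arcsin 0.2836 = 16.47°.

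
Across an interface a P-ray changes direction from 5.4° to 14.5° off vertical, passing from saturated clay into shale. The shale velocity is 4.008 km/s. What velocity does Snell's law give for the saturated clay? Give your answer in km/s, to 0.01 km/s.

1.51 km/s

sin 5.4° = 0.0941; sin 14.5° = 0.2504.
V₁ = V₂·(sin θ₁/sin θ₂) = 4.008·(0.0941/0.2504) = 1.51 km/s.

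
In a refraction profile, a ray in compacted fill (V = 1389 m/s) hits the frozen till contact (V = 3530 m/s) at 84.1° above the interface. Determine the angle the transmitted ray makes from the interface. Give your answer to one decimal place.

74.9°

Angle from the normal: 90° − 84.1° = 5.9°.
Snell's law: sin θ₂ = (V₂/V₁)·sin θ₁ = (3530/1389)·sin 5.9° = 0.2612.
θ₂ = arcsin 0.2612 = 15.14° from the normal.
From the interface: 90° − 15.14° = 74.86°.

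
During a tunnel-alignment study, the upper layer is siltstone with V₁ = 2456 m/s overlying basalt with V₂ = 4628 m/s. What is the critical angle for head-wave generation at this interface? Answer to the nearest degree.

At critical incidence the refracted ray runs along the interface (θ₂ = 90°), so sin θ_c = V₁/V₂.
θ_c = arcsin(2456/4628) = arcsin 0.5307 = 32.05°.

32°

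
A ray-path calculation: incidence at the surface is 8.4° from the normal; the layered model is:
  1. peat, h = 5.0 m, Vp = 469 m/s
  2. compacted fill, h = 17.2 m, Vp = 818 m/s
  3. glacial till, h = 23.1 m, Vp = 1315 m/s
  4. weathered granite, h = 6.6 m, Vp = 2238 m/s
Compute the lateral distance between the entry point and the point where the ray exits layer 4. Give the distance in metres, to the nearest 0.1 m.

22.1 m

Apply Snell's law at each interface; in layer i the horizontal offset is hᵢ·tan θᵢ.
Layer 1: θ = 8.40°; offset = 5.0·tan 8.40° = 0.738 m.
Layer 2: sin θ = 818·sin 8.4°/469 = 0.2548, θ = 14.76°; offset = 17.2·tan 14.76° = 4.532 m.
Layer 3: sin θ = 1315·sin 8.4°/469 = 0.4096, θ = 24.18°; offset = 23.1·tan 24.18° = 10.372 m.
Layer 4: sin θ = 2238·sin 8.4°/469 = 0.6971, θ = 44.19°; offset = 6.6·tan 44.19° = 6.417 m.
Σ offsets = 22.059 m.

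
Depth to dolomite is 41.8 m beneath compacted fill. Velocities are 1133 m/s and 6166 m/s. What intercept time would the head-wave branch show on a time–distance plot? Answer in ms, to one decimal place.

tᵢ = 2h·√(V₂²−V₁²)/(V₁V₂).
√(V₂²−V₁²) = √(6166²−1133²) = 6061.0 m/s.
tᵢ = 2·41.8·6061.0/(1133·6166) = 0.07253 s.

72.5 ms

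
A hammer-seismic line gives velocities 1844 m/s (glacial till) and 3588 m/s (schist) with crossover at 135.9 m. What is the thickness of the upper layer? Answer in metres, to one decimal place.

38.5 m

h = (x_cross/2)·√((V₂−V₁)/(V₂+V₁)).
(V₂−V₁)/(V₂+V₁) = (3588−1844)/(3588+1844) = 0.3211; √ = 0.5666.
h = (135.9/2)·0.5666 = 38.50 m.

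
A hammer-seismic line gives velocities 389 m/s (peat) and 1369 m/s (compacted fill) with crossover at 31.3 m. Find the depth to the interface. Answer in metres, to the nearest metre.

12 m

x_cross = 2h·√((V₂+V₁)/(V₂−V₁)) → h = x_cross / (2·√((V₂+V₁)/(V₂−V₁))).
√((V₂+V₁)/(V₂−V₁)) = √((1369+389)/(1369−389)) = 1.3394.
h = 31.3 / (2·1.3394) = 11.68 m.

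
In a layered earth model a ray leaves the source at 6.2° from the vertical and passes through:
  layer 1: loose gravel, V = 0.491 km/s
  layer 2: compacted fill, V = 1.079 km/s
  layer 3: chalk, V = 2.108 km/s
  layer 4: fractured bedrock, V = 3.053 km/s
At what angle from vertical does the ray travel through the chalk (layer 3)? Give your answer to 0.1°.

Ray parameter p = sin 6.2° / 0.491 = 2.1996e-01 s/km.
sin θ_3 = p·V_3 = 2.1996e-01 × 2.108 = 0.4637.
θ_3 = 27.62° from the vertical.

27.6°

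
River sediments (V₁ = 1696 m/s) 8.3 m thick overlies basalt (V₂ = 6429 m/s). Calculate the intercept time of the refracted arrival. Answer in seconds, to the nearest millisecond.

tᵢ = 2h·√(V₂²−V₁²)/(V₁V₂).
√(V₂²−V₁²) = √(6429²−1696²) = 6201.3 m/s.
tᵢ = 2·8.3·6201.3/(1696·6429) = 0.00944 s.

0.009 s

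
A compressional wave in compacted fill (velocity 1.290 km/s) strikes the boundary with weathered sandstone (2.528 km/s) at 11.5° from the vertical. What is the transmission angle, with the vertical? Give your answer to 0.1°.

23.0°

Snell's law: sin θ₂ = (V₂/V₁)·sin θ₁ = (2.528/1.290)·sin 11.5° = 0.3907.
θ₂ = arcsin 0.3907 = 23.00° from the normal.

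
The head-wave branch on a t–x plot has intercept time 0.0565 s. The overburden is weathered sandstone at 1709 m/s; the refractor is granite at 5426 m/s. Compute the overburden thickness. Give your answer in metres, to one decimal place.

50.9 m

h = tᵢ·V₁·V₂ / (2·√(V₂²−V₁²)).
√(V₂²−V₁²) = √(5426² − 1709²) = 5149.8 m/s.
h = 0.0565 s × 1709 × 5426 / (2 × 5149.8) = 50.87 m.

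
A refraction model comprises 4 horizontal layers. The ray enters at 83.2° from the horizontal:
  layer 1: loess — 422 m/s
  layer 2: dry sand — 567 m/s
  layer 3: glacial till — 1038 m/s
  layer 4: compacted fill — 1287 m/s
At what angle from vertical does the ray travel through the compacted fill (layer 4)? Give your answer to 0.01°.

21.17°

From the normal: θ₁ = 90° − 83.2° = 6.8°.
Ray parameter p = sin 6.8° / 422 = 2.8058e-04 s/m.
sin θ_4 = p·V_4 = 2.8058e-04 × 1287 = 0.3611.
θ_4 = 21.17° from the vertical.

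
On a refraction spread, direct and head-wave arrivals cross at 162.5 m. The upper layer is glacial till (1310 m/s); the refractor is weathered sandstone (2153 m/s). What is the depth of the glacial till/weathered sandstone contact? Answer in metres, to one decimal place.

40.1 m

h = (x_cross/2)·√((V₂−V₁)/(V₂+V₁)).
(V₂−V₁)/(V₂+V₁) = (2153−1310)/(2153+1310) = 0.2434; √ = 0.4934.
h = (162.5/2)·0.4934 = 40.09 m.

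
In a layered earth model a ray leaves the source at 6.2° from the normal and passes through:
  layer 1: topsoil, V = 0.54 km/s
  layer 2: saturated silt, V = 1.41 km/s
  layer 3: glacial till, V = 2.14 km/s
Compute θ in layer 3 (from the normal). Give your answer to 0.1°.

25.3°

Snell's law across each interface conserves sin θ / V, so sin θ_3 = V_3·sin θ₁/V₁.
sin θ_3 = 2.14 × sin 6.2° / 0.54 = 0.4280.
θ_3 = 25.34° from the vertical.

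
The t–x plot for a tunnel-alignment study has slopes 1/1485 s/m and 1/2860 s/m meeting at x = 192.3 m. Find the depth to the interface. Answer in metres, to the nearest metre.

54 m

h = (x_cross/2)·√((V₂−V₁)/(V₂+V₁)).
(V₂−V₁)/(V₂+V₁) = (2860−1485)/(2860+1485) = 0.3165; √ = 0.5625.
h = (192.3/2)·0.5625 = 54.09 m.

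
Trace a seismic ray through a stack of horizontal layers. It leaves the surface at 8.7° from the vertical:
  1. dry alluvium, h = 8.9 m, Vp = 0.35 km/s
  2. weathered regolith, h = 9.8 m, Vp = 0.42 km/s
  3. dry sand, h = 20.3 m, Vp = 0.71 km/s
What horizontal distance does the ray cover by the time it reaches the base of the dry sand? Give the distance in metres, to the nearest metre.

10 m

Apply Snell's law at each interface; in layer i the horizontal offset is hᵢ·tan θᵢ.
Layer 1: θ = 8.70°; offset = 8.9·tan 8.70° = 1.362 m.
Layer 2: sin θ = 0.42·sin 8.7°/0.35 = 0.1815, θ = 10.46°; offset = 9.8·tan 10.46° = 1.809 m.
Layer 3: sin θ = 0.71·sin 8.7°/0.35 = 0.3068, θ = 17.87°; offset = 20.3·tan 17.87° = 6.545 m.
Summing the layer offsets gives 9.715 m.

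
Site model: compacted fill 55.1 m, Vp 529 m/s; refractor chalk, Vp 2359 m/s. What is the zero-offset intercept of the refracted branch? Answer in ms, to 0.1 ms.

203.0 ms

tᵢ = 2h·√(V₂²−V₁²)/(V₁V₂).
√(V₂²−V₁²) = √(2359²−529²) = 2298.9 m/s.
tᵢ = 2·55.1·2298.9/(529·2359) = 0.20301 s.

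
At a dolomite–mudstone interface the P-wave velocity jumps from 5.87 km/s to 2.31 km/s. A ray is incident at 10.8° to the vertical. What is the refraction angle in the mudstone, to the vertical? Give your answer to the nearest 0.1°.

Snell's law: sin θ₂ = (V₂/V₁)·sin θ₁ = (2.31/5.87)·sin 10.8° = 0.0737.
θ₂ = sin⁻¹(0.0737) = 4.23° (from vertical).

4.2°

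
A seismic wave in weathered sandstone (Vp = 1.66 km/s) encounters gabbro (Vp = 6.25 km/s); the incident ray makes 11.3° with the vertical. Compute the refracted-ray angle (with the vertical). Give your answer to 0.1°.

sin θ₁/V₁ = sin θ₂/V₂ ⇒ sin θ₂ = 6.25·sin 11.3°/1.66 = 6.25·0.1959/1.66 = 0.7377.
θ₂ = sin⁻¹(0.7377) = 47.54° (from vertical).

47.5°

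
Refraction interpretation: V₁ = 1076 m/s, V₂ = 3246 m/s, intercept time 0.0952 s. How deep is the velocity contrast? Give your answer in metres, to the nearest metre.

54 m

θ_c = arcsin(1076/3246) = 19.36°; cos θ_c = 0.9435.
tᵢ = 2h cos θ_c/V₁ ⇒ h = tᵢ·V₁/(2 cos θ_c) = 0.0952·1076/(2·0.9435) = 54.29 m.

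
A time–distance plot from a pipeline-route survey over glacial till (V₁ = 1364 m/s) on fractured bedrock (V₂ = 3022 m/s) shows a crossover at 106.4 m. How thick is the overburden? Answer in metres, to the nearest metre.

h = (x_cross/2)·√((V₂−V₁)/(V₂+V₁)).
(V₂−V₁)/(V₂+V₁) = (3022−1364)/(3022+1364) = 0.3780; √ = 0.6148.
h = (106.4/2)·0.6148 = 32.71 m.

33 m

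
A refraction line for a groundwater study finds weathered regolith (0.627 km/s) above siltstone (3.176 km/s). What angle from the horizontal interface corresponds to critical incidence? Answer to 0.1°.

78.6°

At critical incidence the refracted ray runs along the interface (θ₂ = 90°), so sin θ_c = V₁/V₂.
θ_c = arcsin(0.627/3.176) = arcsin 0.1974 = 11.39°.
Measured from the interface: 90° − 11.39° = 78.61°.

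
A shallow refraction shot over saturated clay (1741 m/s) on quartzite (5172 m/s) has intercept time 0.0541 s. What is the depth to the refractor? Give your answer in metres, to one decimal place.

h = tᵢ·V₁·V₂ / (2·√(V₂²−V₁²)).
√(V₂²−V₁²) = √(5172² − 1741²) = 4870.2 m/s.
h = 0.0541 s × 1741 × 5172 / (2 × 4870.2) = 50.01 m.

50.0 m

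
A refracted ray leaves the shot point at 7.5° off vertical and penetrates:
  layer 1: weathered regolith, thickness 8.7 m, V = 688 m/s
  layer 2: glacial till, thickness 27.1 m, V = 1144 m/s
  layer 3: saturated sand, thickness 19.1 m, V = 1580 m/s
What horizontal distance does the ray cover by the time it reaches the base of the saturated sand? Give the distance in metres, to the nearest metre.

Ray parameter p = sin 7.5° / 688 m/s = 1.8972e-04 s/m.
Layer 1: θ = 7.50°; offset = 8.7·tan 7.50° = 1.145 m.
Layer 2: sin θ = p·1144 = 0.2170 → θ = 12.54°; offset = 27.1·tan 12.54° = 6.025 m.
Layer 3: sin θ = p·1580 = 0.2998 → θ = 17.44°; offset = 19.1·tan 17.44° = 6.001 m.
Summing the layer offsets gives 13.172 m.

13 m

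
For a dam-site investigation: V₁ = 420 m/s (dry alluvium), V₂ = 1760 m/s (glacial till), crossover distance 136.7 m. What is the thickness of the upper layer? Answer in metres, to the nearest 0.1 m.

x_cross = 2h·√((V₂+V₁)/(V₂−V₁)) → h = x_cross / (2·√((V₂+V₁)/(V₂−V₁))).
√((V₂+V₁)/(V₂−V₁)) = √((1760+420)/(1760−420)) = 1.2755.
h = 136.7 / (2·1.2755) = 53.59 m.

53.6 m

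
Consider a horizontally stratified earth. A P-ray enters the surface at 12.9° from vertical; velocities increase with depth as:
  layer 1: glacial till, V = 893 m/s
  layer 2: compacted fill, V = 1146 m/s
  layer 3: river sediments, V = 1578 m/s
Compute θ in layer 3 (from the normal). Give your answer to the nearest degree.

Ray parameter p = sin 12.9° / 893 = 2.5000e-04 s/m.
sin θ_3 = p·V_3 = 2.5000e-04 × 1578 = 0.3945.
θ_3 = arcsin 0.3945 = 23.23°.

23°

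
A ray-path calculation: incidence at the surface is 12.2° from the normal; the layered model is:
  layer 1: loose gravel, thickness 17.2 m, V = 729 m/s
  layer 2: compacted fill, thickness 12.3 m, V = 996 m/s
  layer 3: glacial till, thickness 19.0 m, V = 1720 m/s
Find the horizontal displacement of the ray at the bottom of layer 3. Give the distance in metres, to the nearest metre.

18 m

p = sin θ₁/V₁ = sin 12.2°/729 = 2.8988e-04 s/m is conserved through the stack.
Layer 1: θ = 12.20°; offset = 17.2·tan 12.20° = 3.719 m.
Layer 2: sin θ = p·996 = 0.2887 → θ = 16.78°; offset = 12.3·tan 16.78° = 3.709 m.
Layer 3: sin θ = p·1720 = 0.4986 → θ = 29.91°; offset = 19.0·tan 29.91° = 10.929 m.
Summing the layer offsets gives 18.357 m.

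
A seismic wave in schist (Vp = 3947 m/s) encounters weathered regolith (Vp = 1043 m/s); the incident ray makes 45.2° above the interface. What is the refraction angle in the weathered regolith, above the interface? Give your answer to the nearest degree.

79°

Convert to the normal: θ₁ = 90° − 45.2° = 44.8°.
Snell's law: sin θ₂ = (V₂/V₁)·sin θ₁ = (1043/3947)·sin 44.8° = 0.1862.
θ₂ = arcsin 0.1862 = 10.73° from the normal.
From the interface: 90° − 10.73° = 79.27°.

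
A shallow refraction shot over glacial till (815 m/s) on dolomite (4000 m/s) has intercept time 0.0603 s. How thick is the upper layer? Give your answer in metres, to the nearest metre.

25 m

h = tᵢ·V₁·V₂ / (2·√(V₂²−V₁²)).
√(V₂²−V₁²) = √(4000² − 815²) = 3916.1 m/s.
h = 0.0603 s × 815 × 4000 / (2 × 3916.1) = 25.10 m.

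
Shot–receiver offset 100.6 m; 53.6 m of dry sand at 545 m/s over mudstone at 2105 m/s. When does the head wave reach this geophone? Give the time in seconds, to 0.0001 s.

0.2378 s

θ_c = arcsin(V₁/V₂) = arcsin(545/2105) = 15.01°, cos θ_c = 0.9659.
Intercept time tᵢ = 2h cos θ_c / V₁ = 2·53.6·0.9659/545 = 0.18999 s.
t = x/V₂ + tᵢ = 100.6/2105 + 0.18999 = 0.23778 s.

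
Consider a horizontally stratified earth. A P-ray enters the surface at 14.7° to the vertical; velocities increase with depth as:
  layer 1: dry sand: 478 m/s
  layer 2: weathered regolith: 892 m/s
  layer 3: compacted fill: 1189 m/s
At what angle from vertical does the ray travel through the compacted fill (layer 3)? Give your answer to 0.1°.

39.1°

Snell's law across each interface conserves sin θ / V, so sin θ_3 = V_3·sin θ₁/V₁.
sin θ_3 = 1189 × sin 14.7° / 478 = 0.6312.
θ_3 = 39.14° from the vertical.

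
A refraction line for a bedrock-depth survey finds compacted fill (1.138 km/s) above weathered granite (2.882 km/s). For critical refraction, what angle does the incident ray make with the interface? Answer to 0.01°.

66.74°

At critical incidence the refracted ray runs along the interface (θ₂ = 90°), so sin θ_c = V₁/V₂.
θ_c = arcsin(1.138/2.882) = arcsin 0.3949 = 23.26°.
Measured from the interface: 90° − 23.26° = 66.74°.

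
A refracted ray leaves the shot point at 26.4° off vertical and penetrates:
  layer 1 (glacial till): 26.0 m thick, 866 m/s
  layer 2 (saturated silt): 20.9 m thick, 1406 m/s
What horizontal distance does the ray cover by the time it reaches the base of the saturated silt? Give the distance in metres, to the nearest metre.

Apply Snell's law at each interface; in layer i the horizontal offset is hᵢ·tan θᵢ.
Layer 1: θ = 26.40°; offset = 26.0·tan 26.40° = 12.907 m.
Layer 2: sin θ = 1406·sin 26.4°/866 = 0.7219, θ = 46.21°; offset = 20.9·tan 46.21° = 21.803 m.
Σ offsets = 34.709 m.

35 m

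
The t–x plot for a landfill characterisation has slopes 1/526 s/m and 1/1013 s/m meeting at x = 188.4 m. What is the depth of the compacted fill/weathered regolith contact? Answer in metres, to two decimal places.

52.99 m

x_cross = 2h·√((V₂+V₁)/(V₂−V₁)) → h = x_cross / (2·√((V₂+V₁)/(V₂−V₁))).
√((V₂+V₁)/(V₂−V₁)) = √((1013+526)/(1013−526)) = 1.7777.
h = 188.4 / (2·1.7777) = 52.99 m.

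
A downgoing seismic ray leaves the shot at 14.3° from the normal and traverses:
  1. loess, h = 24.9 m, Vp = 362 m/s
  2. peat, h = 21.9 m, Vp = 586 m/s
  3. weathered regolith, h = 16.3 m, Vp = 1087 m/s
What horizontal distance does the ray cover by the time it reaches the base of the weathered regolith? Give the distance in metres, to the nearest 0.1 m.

33.9 m

Apply Snell's law at each interface; in layer i the horizontal offset is hᵢ·tan θᵢ.
Layer 1: θ = 14.30°; offset = 24.9·tan 14.30° = 6.347 m.
Layer 2: sin θ = 586·sin 14.3°/362 = 0.3998, θ = 23.57°; offset = 21.9·tan 23.57° = 9.553 m.
Layer 3: sin θ = 1087·sin 14.3°/362 = 0.7417, θ = 47.87°; offset = 16.3·tan 47.87° = 18.024 m.
Σ offsets = 33.924 m.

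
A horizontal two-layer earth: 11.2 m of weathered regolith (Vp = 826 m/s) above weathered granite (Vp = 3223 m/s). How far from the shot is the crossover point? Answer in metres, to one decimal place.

29.1 m

x_cross = 2h·√((V₂+V₁)/(V₂−V₁)).
(V₂+V₁)/(V₂−V₁) = (3223+826)/(3223−826) = 1.6892; √ = 1.2997.
x_cross = 2·11.2·1.2997 = 29.11 m.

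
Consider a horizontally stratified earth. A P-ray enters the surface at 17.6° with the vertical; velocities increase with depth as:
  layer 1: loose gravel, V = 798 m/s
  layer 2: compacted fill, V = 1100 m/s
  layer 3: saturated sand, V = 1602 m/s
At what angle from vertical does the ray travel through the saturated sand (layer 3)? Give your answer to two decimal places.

Snell's law across each interface conserves sin θ / V, so sin θ_3 = V_3·sin θ₁/V₁.
sin θ_3 = 1602 × sin 17.6° / 798 = 0.6070.
θ_3 = arcsin 0.6070 = 37.37°.

37.37°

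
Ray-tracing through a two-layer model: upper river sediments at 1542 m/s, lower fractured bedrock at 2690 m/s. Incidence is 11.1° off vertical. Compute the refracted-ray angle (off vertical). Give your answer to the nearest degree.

Snell's law: sin θ₂ = (V₂/V₁)·sin θ₁ = (2690/1542)·sin 11.1° = 0.3359.
θ₂ = arcsin 0.3359 = 19.62° from the normal.

20°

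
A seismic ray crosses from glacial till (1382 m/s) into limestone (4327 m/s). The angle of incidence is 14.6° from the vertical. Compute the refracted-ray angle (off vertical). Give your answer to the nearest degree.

sin θ₁/V₁ = sin θ₂/V₂ ⇒ sin θ₂ = 4327·sin 14.6°/1382 = 4327·0.2521/1382 = 0.7892.
θ₂ = sin⁻¹(0.7892) = 52.11° (from vertical).

52°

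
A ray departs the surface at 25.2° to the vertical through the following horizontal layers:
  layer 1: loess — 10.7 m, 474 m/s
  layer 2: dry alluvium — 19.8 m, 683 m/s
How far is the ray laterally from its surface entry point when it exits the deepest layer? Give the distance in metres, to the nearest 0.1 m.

20.4 m

p = sin θ₁/V₁ = sin 25.2°/474 = 8.9827e-04 s/m is conserved through the stack.
Layer 1: θ = 25.20°; offset = 10.7·tan 25.20° = 5.035 m.
Layer 2: sin θ = p·683 = 0.6135 → θ = 37.84°; offset = 19.8·tan 37.84° = 15.383 m.
Summing the layer offsets gives 20.418 m.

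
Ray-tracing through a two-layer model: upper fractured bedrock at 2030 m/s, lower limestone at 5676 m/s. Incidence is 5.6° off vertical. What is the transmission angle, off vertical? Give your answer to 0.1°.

Snell's law: sin θ₂ = (V₂/V₁)·sin θ₁ = (5676/2030)·sin 5.6° = 0.2728.
θ₂ = sin⁻¹(0.2728) = 15.83° (from vertical).

15.8°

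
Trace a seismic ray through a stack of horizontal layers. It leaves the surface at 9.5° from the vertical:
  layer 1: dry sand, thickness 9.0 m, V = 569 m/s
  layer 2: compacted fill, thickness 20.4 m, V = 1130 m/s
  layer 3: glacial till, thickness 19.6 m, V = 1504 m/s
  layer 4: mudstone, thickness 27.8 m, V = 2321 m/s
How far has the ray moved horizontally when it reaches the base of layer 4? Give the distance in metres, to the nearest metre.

p = sin θ₁/V₁ = sin 9.5°/569 = 2.9007e-04 s/m is conserved through the stack.
Layer 1: θ = 9.50°; offset = 9.0·tan 9.50° = 1.506 m.
Layer 2: sin θ = p·1130 = 0.3278 → θ = 19.13°; offset = 20.4·tan 19.13° = 7.078 m.
Layer 3: sin θ = p·1504 = 0.4363 → θ = 25.87°; offset = 19.6·tan 25.87° = 9.503 m.
Layer 4: sin θ = p·2321 = 0.6732 → θ = 42.32°; offset = 27.8·tan 42.32° = 25.312 m.
Σ offsets = 43.398 m.

43 m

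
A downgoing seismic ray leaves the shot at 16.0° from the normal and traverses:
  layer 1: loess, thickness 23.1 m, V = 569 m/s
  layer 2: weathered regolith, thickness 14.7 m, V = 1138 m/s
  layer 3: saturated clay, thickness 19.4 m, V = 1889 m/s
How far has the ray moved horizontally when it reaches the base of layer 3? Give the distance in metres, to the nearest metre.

60 m

p = sin θ₁/V₁ = sin 16.0°/569 = 4.8442e-04 s/m is conserved through the stack.
Layer 1: θ = 16.00°; offset = 23.1·tan 16.00° = 6.624 m.
Layer 2: sin θ = p·1138 = 0.5513 → θ = 33.45°; offset = 14.7·tan 33.45° = 9.713 m.
Layer 3: sin θ = p·1889 = 0.9151 → θ = 66.22°; offset = 19.4·tan 66.22° = 44.020 m.
Σ offsets = 60.357 m.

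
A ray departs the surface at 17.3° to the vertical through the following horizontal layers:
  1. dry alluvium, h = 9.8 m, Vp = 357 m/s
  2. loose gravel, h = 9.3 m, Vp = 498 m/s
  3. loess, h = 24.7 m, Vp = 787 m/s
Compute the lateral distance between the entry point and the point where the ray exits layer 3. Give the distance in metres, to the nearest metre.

29 m

Ray parameter p = sin 17.3° / 357 m/s = 8.3298e-04 s/m.
Layer 1: θ = 17.30°; offset = 9.8·tan 17.30° = 3.052 m.
Layer 2: sin θ = p·498 = 0.4148 → θ = 24.51°; offset = 9.3·tan 24.51° = 4.240 m.
Layer 3: sin θ = p·787 = 0.6556 → θ = 40.96°; offset = 24.7·tan 40.96° = 21.443 m.
Σ offsets = 28.735 m.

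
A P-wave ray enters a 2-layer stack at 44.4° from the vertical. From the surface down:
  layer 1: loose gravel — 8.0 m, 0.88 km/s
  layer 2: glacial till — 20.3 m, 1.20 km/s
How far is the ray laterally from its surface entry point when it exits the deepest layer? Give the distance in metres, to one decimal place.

72.5 m

Ray parameter p = sin 44.4° / 0.88 km/s = 7.9507e-01 s/km.
Layer 1: θ = 44.40°; offset = 8.0·tan 44.40° = 7.834 m.
Layer 2: sin θ = p·1.20 = 0.9541 → θ = 72.57°; offset = 20.3·tan 72.57° = 64.661 m.
Summing the layer offsets gives 72.495 m.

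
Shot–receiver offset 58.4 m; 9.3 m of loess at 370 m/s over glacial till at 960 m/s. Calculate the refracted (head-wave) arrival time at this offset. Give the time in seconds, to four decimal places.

θ_c = arcsin(V₁/V₂) = arcsin(370/960) = 22.67°, cos θ_c = 0.9227.
Intercept time tᵢ = 2h cos θ_c / V₁ = 2·9.3·0.9227/370 = 0.04639 s.
t = x/V₂ + tᵢ = 58.4/960 + 0.04639 = 0.10722 s.

0.1072 s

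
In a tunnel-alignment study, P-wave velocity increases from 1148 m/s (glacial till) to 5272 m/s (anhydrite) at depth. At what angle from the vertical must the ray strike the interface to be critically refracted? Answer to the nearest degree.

Critical incidence: sin θ_c = V₁/V₂ = 1148/5272 = 0.2178.
θ_c = arcsin 0.2178 = 12.58°.

13°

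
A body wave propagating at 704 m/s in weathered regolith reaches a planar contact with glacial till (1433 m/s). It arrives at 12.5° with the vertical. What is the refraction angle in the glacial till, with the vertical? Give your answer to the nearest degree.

sin θ₁/V₁ = sin θ₂/V₂ ⇒ sin θ₂ = 1433·sin 12.5°/704 = 1433·0.2164/704 = 0.4406.
θ₂ = sin⁻¹(0.4406) = 26.14° (from vertical).

26°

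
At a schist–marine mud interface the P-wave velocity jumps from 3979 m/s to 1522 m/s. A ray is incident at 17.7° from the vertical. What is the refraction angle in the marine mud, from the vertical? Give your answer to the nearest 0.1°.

6.7°

sin θ₁/V₁ = sin θ₂/V₂ ⇒ sin θ₂ = 1522·sin 17.7°/3979 = 1522·0.3040/3979 = 0.1163.
θ₂ = sin⁻¹(0.1163) = 6.68° (from vertical).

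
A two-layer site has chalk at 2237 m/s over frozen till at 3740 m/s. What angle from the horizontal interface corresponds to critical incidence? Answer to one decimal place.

At critical incidence the refracted ray runs along the interface (θ₂ = 90°), so sin θ_c = V₁/V₂.
θ_c = arcsin(2237/3740) = arcsin 0.5981 = 36.74°.
Measured from the interface: 90° − 36.74° = 53.26°.

53.3°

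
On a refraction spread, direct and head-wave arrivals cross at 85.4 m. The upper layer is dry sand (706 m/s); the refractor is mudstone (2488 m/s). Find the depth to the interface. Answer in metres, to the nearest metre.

h = (x_cross/2)·√((V₂−V₁)/(V₂+V₁)).
(V₂−V₁)/(V₂+V₁) = (2488−706)/(2488+706) = 0.5579; √ = 0.7469.
h = (85.4/2)·0.7469 = 31.89 m.

32 m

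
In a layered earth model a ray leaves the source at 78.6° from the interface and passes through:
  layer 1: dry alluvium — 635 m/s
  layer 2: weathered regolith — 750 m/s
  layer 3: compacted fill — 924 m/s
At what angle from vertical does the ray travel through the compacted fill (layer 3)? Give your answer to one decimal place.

From the normal: θ₁ = 90° − 78.6° = 11.4°.
Ray parameter p = sin 11.4° / 635 = 3.1127e-04 s/m.
sin θ_3 = p·V_3 = 3.1127e-04 × 924 = 0.2876.
θ_3 = 16.72° from the vertical.

16.7°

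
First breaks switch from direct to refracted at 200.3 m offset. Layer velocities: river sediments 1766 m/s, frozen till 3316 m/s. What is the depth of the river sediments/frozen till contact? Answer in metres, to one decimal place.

x_cross = 2h·√((V₂+V₁)/(V₂−V₁)) → h = x_cross / (2·√((V₂+V₁)/(V₂−V₁))).
√((V₂+V₁)/(V₂−V₁)) = √((3316+1766)/(3316−1766)) = 1.8107.
h = 200.3 / (2·1.8107) = 55.31 m.

55.3 m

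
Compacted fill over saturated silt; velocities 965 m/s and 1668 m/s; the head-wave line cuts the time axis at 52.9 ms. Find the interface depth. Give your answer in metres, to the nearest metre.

31 m

θ_c = arcsin(965/1668) = 35.35°; cos θ_c = 0.8157.
tᵢ = 2h cos θ_c/V₁ ⇒ h = tᵢ·V₁/(2 cos θ_c) = 0.0529·965/(2·0.8157) = 31.29 m.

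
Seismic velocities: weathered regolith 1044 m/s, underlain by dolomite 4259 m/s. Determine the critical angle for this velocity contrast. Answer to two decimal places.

Critical incidence: sin θ_c = V₁/V₂ = 1044/4259 = 0.2451.
θ_c = arcsin 0.2451 = 14.19°.

14.19°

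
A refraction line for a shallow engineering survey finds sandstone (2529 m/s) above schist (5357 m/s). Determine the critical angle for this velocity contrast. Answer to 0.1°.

28.2°

At critical incidence the refracted ray runs along the interface (θ₂ = 90°), so sin θ_c = V₁/V₂.
θ_c = arcsin(2529/5357) = arcsin 0.4721 = 28.17°.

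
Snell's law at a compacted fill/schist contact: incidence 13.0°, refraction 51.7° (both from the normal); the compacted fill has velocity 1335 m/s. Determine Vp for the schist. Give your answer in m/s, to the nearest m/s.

4657 m/s

sin 13.0° = 0.2250; sin 51.7° = 0.7848.
V₂ = V₁·(sin θ₂/sin θ₁) = 1335·(0.7848/0.2250) = 4657.35 m/s.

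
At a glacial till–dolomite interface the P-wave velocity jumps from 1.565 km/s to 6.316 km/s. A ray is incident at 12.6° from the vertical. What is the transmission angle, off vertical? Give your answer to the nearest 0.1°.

61.7°

sin θ₁/V₁ = sin θ₂/V₂ ⇒ sin θ₂ = 6.316·sin 12.6°/1.565 = 6.316·0.2181/1.565 = 0.8804.
θ₂ = arcsin 0.8804 = 61.69° from the normal.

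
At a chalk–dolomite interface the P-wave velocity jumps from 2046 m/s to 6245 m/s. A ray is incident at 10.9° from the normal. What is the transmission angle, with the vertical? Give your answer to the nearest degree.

35°

sin θ₁/V₁ = sin θ₂/V₂ ⇒ sin θ₂ = 6245·sin 10.9°/2046 = 6245·0.1891/2046 = 0.5772.
θ₂ = sin⁻¹(0.5772) = 35.25° (from vertical).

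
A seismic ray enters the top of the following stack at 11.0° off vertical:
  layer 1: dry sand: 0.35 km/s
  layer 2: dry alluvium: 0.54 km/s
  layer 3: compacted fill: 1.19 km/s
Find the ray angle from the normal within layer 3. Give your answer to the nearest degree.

Snell's law across each interface conserves sin θ / V, so sin θ_3 = V_3·sin θ₁/V₁.
sin θ_3 = 1.19 × sin 11.0° / 0.35 = 0.6488.
θ_3 = arcsin 0.6488 = 40.45°.

40°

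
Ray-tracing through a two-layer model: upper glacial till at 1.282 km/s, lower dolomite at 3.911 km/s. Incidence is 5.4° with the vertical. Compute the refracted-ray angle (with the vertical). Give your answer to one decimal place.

sin θ₁/V₁ = sin θ₂/V₂ ⇒ sin θ₂ = 3.911·sin 5.4°/1.282 = 3.911·0.0941/1.282 = 0.2871.
θ₂ = sin⁻¹(0.2871) = 16.68° (from vertical).

16.7°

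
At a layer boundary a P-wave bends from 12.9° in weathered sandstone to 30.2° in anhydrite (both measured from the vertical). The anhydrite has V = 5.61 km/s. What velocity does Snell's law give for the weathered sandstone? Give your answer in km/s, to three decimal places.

Snell's law: sin 12.9°/V₁ = sin 30.2°/V₂.
V₁ = V₂·sin 12.9°/sin 30.2° = 5.61 × 0.4438 = 2.490 km/s.

2.490 km/s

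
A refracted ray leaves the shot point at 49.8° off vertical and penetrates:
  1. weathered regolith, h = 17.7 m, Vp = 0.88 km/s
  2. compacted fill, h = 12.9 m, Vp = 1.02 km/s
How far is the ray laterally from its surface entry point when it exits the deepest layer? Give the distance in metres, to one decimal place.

Apply Snell's law at each interface; in layer i the horizontal offset is hᵢ·tan θᵢ.
Layer 1: θ = 49.80°; offset = 17.7·tan 49.80° = 20.945 m.
Layer 2: sin θ = 1.02·sin 49.8°/0.88 = 0.8853, θ = 62.29°; offset = 12.9·tan 62.29° = 24.560 m.
Total horizontal offset = 45.505 m.

45.5 m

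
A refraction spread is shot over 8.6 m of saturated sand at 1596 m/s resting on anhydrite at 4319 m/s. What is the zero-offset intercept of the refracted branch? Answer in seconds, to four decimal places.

0.0100 s

tᵢ = 2h·√(V₂²−V₁²)/(V₁V₂).
√(V₂²−V₁²) = √(4319²−1596²) = 4013.3 m/s.
tᵢ = 2·8.6·4013.3/(1596·4319) = 0.01001 s.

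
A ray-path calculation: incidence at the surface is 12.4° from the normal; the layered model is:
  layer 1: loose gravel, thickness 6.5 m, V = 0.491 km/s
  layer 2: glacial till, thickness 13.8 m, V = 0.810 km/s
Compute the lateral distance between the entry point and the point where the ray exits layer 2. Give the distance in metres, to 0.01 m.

6.66 m

p = sin θ₁/V₁ = sin 12.4°/0.491 = 4.3734e-01 s/km is conserved through the stack.
Layer 1: θ = 12.40°; offset = 6.5·tan 12.40° = 1.4291 m.
Layer 2: sin θ = p·0.810 = 0.3542 → θ = 20.75°; offset = 13.8·tan 20.75° = 5.2276 m.
Summing the layer offsets gives 6.6567 m.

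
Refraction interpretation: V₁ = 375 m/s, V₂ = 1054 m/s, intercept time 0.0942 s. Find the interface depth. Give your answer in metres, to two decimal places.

18.90 m

h = tᵢ·V₁·V₂ / (2·√(V₂²−V₁²)).
√(V₂²−V₁²) = √(1054² − 375²) = 985.0 m/s.
h = 0.0942 s × 375 × 1054 / (2 × 985.0) = 18.90 m.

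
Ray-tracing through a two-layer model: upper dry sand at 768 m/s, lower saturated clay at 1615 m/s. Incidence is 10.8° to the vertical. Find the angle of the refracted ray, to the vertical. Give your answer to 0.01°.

Snell's law: sin θ₂ = (V₂/V₁)·sin θ₁ = (1615/768)·sin 10.8° = 0.3940.
θ₂ = sin⁻¹(0.3940) = 23.21° (from vertical).

23.21°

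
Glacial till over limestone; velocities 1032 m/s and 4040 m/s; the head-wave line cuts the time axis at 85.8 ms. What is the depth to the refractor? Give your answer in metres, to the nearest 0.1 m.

h = tᵢ·V₁·V₂ / (2·√(V₂²−V₁²)).
√(V₂²−V₁²) = √(4040² − 1032²) = 3906.0 m/s.
h = 0.0858 s × 1032 × 4040 / (2 × 3906.0) = 45.79 m.

45.8 m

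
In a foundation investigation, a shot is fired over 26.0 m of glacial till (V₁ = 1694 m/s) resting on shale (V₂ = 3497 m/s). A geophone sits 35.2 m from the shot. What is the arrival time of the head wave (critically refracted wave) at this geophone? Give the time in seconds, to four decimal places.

θ_c = arcsin(V₁/V₂) = arcsin(1694/3497) = 28.97°, cos θ_c = 0.8748.
Intercept time tᵢ = 2h cos θ_c / V₁ = 2·26.0·0.8748/1694 = 0.02685 s.
t = x/V₂ + tᵢ = 35.2/3497 + 0.02685 = 0.03692 s.

0.0369 s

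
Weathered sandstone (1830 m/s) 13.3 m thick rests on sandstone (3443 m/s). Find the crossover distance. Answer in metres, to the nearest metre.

48 m

x_cross = 2h·√((V₂+V₁)/(V₂−V₁)).
(V₂+V₁)/(V₂−V₁) = (3443+1830)/(3443−1830) = 3.2691; √ = 1.8081.
x_cross = 2·13.3·1.8081 = 48.09 m.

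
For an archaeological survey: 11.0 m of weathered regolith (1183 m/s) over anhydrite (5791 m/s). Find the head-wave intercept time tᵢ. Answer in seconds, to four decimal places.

0.0182 s

tᵢ = 2h·√(V₂²−V₁²)/(V₁V₂).
√(V₂²−V₁²) = √(5791²−1183²) = 5668.9 m/s.
tᵢ = 2·11.0·5668.9/(1183·5791) = 0.01820 s.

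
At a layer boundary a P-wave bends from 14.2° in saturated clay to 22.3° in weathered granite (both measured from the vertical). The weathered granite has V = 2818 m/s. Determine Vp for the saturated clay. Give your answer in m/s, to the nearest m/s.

sin 14.2° = 0.2453; sin 22.3° = 0.3795.
V₁ = V₂·(sin θ₁/sin θ₂) = 2818·(0.2453/0.3795) = 1821.76 m/s.

1822 m/s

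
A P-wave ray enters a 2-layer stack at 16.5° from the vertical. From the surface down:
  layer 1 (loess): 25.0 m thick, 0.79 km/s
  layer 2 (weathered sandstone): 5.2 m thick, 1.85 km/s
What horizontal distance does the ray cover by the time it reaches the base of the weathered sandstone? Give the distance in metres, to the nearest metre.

Apply Snell's law at each interface; in layer i the horizontal offset is hᵢ·tan θᵢ.
Layer 1: θ = 16.50°; offset = 25.0·tan 16.50° = 7.405 m.
Layer 2: sin θ = 1.85·sin 16.5°/0.79 = 0.6651, θ = 41.69°; offset = 5.2·tan 41.69° = 4.631 m.
Summing the layer offsets gives 12.037 m.

12 m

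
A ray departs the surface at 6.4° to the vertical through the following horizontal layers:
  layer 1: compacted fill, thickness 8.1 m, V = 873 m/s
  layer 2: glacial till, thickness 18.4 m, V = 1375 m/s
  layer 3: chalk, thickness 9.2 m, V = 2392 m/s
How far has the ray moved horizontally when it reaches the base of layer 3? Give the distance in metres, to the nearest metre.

p = sin θ₁/V₁ = sin 6.4°/873 = 1.2768e-04 s/m is conserved through the stack.
Layer 1: θ = 6.40°; offset = 8.1·tan 6.40° = 0.909 m.
Layer 2: sin θ = p·1375 = 0.1756 → θ = 10.11°; offset = 18.4·tan 10.11° = 3.281 m.
Layer 3: sin θ = p·2392 = 0.3054 → θ = 17.78°; offset = 9.2·tan 17.78° = 2.951 m.
Summing the layer offsets gives 7.141 m.

7 m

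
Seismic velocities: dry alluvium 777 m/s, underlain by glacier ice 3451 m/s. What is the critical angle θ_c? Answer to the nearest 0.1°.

Critical incidence: sin θ_c = V₁/V₂ = 777/3451 = 0.2252.
θ_c = arcsin 0.2252 = 13.01°.

13.0°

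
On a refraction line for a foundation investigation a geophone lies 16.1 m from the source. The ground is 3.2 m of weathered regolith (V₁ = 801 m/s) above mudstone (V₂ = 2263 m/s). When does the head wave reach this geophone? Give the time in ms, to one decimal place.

t = x/V₂ + 2h·√(V₂²−V₁²)/(V₁V₂).
√(V₂²−V₁²) = √(2263²−801²) = 2116.5 m/s; delay term = 2·3.2·2116.5/(801·2263) = 0.00747 s.
t = 16.1/2263 + 0.00747 = 0.01459 s.

14.6 ms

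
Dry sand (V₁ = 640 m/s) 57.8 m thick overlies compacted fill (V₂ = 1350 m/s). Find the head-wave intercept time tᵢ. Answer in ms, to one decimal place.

159.0 ms

θ_c = arcsin(V₁/V₂) = arcsin(640/1350) = 28.30°; cos θ_c = 0.8805.
tᵢ = 2h·cos θ_c / V₁ = 2·57.8·0.8805 / 640 = 0.15904 s.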